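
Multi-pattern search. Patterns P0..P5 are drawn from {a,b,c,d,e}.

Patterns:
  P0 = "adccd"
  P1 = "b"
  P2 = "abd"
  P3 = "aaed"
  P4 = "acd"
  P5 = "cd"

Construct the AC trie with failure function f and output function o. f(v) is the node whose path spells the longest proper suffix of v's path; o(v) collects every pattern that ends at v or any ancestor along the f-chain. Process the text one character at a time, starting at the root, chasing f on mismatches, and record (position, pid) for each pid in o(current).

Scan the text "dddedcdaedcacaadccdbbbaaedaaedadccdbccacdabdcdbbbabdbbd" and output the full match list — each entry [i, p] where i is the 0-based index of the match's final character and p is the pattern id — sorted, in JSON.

Build automaton:
Trie (insert patterns):
  n0 'ε': a→1 b→6 c→14
  n1 'a': a→9 b→7 c→12 d→2
  n2 'ad': c→3
  n3 'adc': c→4
  n4 'adcc': d→5
  n5 'adccd': ·  ←P0
  n6 'b': ·  ←P1
  n7 'ab': d→8
  n8 'abd': ·  ←P2
  n9 'aa': e→10
  n10 'aae': d→11
  n11 'aaed': ·  ←P3
  n12 'ac': d→13
  n13 'acd': ·  ←P4
  n14 'c': d→15
  n15 'cd': ·  ←P5

Failure links (BFS by depth):
  fail(1) 'a': from fail(0)=0 chase 'a': 0 ⇒ 0;  out=∅∪out(0)=∅
  fail(6) 'b': from fail(0)=0 chase 'b': 0 ⇒ 0;  out={1}∪out(0)={1}
  fail(14) 'c': from fail(0)=0 chase 'c': 0 ⇒ 0;  out=∅∪out(0)=∅
  fail(2) 'ad': from fail(1)=0 chase 'd': 0 ⇒ 0;  out=∅∪out(0)=∅
  fail(7) 'ab': from fail(1)=0 chase 'b': 0 ⇒ 6;  out=∅∪out(6)={1}
  fail(9) 'aa': from fail(1)=0 chase 'a': 0 ⇒ 1;  out=∅∪out(1)=∅
  fail(12) 'ac': from fail(1)=0 chase 'c': 0 ⇒ 14;  out=∅∪out(14)=∅
  fail(15) 'cd': from fail(14)=0 chase 'd': 0 ⇒ 0;  out={5}∪out(0)={5}
  fail(3) 'adc': from fail(2)=0 chase 'c': 0 ⇒ 14;  out=∅∪out(14)=∅
  fail(8) 'abd': from fail(7)=6 chase 'd': 6→0 ⇒ 0;  out={2}∪out(0)={2}
  fail(10) 'aae': from fail(9)=1 chase 'e': 1→0 ⇒ 0;  out=∅∪out(0)=∅
  fail(13) 'acd': from fail(12)=14 chase 'd': 14 ⇒ 15;  out={4}∪out(15)={4,5}
  fail(4) 'adcc': from fail(3)=14 chase 'c': 14→0 ⇒ 14;  out=∅∪out(14)=∅
  fail(11) 'aaed': from fail(10)=0 chase 'd': 0 ⇒ 0;  out={3}∪out(0)={3}
  fail(5) 'adccd': from fail(4)=14 chase 'd': 14 ⇒ 15;  out={0}∪out(15)={0,5}

Scan:
[0] read 'd'  n0⇒n0
[1] read 'd'  n0⇒n0
[2] read 'd'  n0⇒n0
[3] read 'e'  n0⇒n0
[4] read 'd'  n0⇒n0
[5] read 'c'  n0⇒n14
[6] read 'd'  n14⇒n15  → match P5@[5:6]
[7] read 'a'  n15⇒n1 (fail-walked)
[8] read 'e'  n1⇒n0 (fail-walked)
[9] read 'd'  n0⇒n0
[10] read 'c'  n0⇒n14
[11] read 'a'  n14⇒n1 (fail-walked)
[12] read 'c'  n1⇒n12
[13] read 'a'  n12⇒n1 (fail-walked)
[14] read 'a'  n1⇒n9
[15] read 'd'  n9⇒n2 (fail-walked)
[16] read 'c'  n2⇒n3
[17] read 'c'  n3⇒n4
[18] read 'd'  n4⇒n5  → match P0@[14:18],P5@[17:18]
[19] read 'b'  n5⇒n6 (fail-walked)  → match P1@[19:19]
[20] read 'b'  n6⇒n6 (fail-walked)  → match P1@[20:20]
[21] read 'b'  n6⇒n6 (fail-walked)  → match P1@[21:21]
[22] read 'a'  n6⇒n1 (fail-walked)
[23] read 'a'  n1⇒n9
[24] read 'e'  n9⇒n10
[25] read 'd'  n10⇒n11  → match P3@[22:25]
[26] read 'a'  n11⇒n1 (fail-walked)
[27] read 'a'  n1⇒n9
[28] read 'e'  n9⇒n10
[29] read 'd'  n10⇒n11  → match P3@[26:29]
[30] read 'a'  n11⇒n1 (fail-walked)
[31] read 'd'  n1⇒n2
[32] read 'c'  n2⇒n3
[33] read 'c'  n3⇒n4
[34] read 'd'  n4⇒n5  → match P0@[30:34],P5@[33:34]
[35] read 'b'  n5⇒n6 (fail-walked)  → match P1@[35:35]
[36] read 'c'  n6⇒n14 (fail-walked)
[37] read 'c'  n14⇒n14 (fail-walked)
[38] read 'a'  n14⇒n1 (fail-walked)
[39] read 'c'  n1⇒n12
[40] read 'd'  n12⇒n13  → match P4@[38:40],P5@[39:40]
[41] read 'a'  n13⇒n1 (fail-walked)
[42] read 'b'  n1⇒n7  → match P1@[42:42]
[43] read 'd'  n7⇒n8  → match P2@[41:43]
[44] read 'c'  n8⇒n14 (fail-walked)
[45] read 'd'  n14⇒n15  → match P5@[44:45]
[46] read 'b'  n15⇒n6 (fail-walked)  → match P1@[46:46]
[47] read 'b'  n6⇒n6 (fail-walked)  → match P1@[47:47]
[48] read 'b'  n6⇒n6 (fail-walked)  → match P1@[48:48]
[49] read 'a'  n6⇒n1 (fail-walked)
[50] read 'b'  n1⇒n7  → match P1@[50:50]
[51] read 'd'  n7⇒n8  → match P2@[49:51]
[52] read 'b'  n8⇒n6 (fail-walked)  → match P1@[52:52]
[53] read 'b'  n6⇒n6 (fail-walked)  → match P1@[53:53]
[54] read 'd'  n6⇒n0 (fail-walked)

All matches (sorted): [[6,5],[18,0],[18,5],[19,1],[20,1],[21,1],[25,3],[29,3],[34,0],[34,5],[35,1],[40,4],[40,5],[42,1],[43,2],[45,5],[46,1],[47,1],[48,1],[50,1],[51,2],[52,1],[53,1]]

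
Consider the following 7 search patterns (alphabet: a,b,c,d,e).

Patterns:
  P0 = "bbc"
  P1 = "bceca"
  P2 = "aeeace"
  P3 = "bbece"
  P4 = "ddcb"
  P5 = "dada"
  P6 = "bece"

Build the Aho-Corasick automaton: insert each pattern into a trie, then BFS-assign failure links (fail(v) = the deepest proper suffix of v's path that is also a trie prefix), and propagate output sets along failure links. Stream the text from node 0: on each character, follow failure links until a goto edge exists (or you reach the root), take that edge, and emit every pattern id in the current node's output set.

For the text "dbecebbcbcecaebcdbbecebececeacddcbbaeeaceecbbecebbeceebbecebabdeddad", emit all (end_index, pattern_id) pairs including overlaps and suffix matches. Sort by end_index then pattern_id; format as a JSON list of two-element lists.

Construct AC machine:
Trie nodes:
  n0 'ε': a→8 b→1 d→17
  n1 'b': b→2 c→4 e→24
  n2 'bb': c→3 e→14
  n3 'bbc': ·  [P0 ends]
  n4 'bc': e→5
  n5 'bce': c→6
  n6 'bcec': a→7
  n7 'bceca': ·  [P1 ends]
  n8 'a': e→9
  n9 'ae': e→10
  n10 'aee': a→11
  n11 'aeea': c→12
  n12 'aeeac': e→13
  n13 'aeeace': ·  [P2 ends]
  n14 'bbe': c→15
  n15 'bbec': e→16
  n16 'bbece': ·  [P3 ends]
  n17 'd': a→21 d→18
  n18 'dd': c→19
  n19 'ddc': b→20
  n20 'ddcb': ·  [P4 ends]
  n21 'da': d→22
  n22 'dad': a→23
  n23 'dada': ·  [P5 ends]
  n24 'be': c→25
  n25 'bec': e→26
  n26 'bece': ·  [P6 ends]

BFS fail/out derivation:
  n1('b'): parent n0 fail=0; on 'b' 0 → fail=0;  out ∅∪∅=∅
  n8('a'): parent n0 fail=0; on 'a' 0 → fail=0;  out ∅∪∅=∅
  n17('d'): parent n0 fail=0; on 'd' 0 → fail=0;  out ∅∪∅=∅
  n2('bb'): parent n1 fail=0; on 'b' 0 → fail=1;  out ∅∪∅=∅
  n4('bc'): parent n1 fail=0; on 'c' 0 → fail=0;  out ∅∪∅=∅
  n9('ae'): parent n8 fail=0; on 'e' 0 → fail=0;  out ∅∪∅=∅
  n18('dd'): parent n17 fail=0; on 'd' 0 → fail=17;  out ∅∪∅=∅
  n21('da'): parent n17 fail=0; on 'a' 0 → fail=8;  out ∅∪∅=∅
  n24('be'): parent n1 fail=0; on 'e' 0 → fail=0;  out ∅∪∅=∅
  n3('bbc'): parent n2 fail=1; on 'c' 1 → fail=4;  out {0}∪∅={0}
  n5('bce'): parent n4 fail=0; on 'e' 0 → fail=0;  out ∅∪∅=∅
  n10('aee'): parent n9 fail=0; on 'e' 0 → fail=0;  out ∅∪∅=∅
  n14('bbe'): parent n2 fail=1; on 'e' 1 → fail=24;  out ∅∪∅=∅
  n19('ddc'): parent n18 fail=17; on 'c' 17→0 → fail=0;  out ∅∪∅=∅
  n22('dad'): parent n21 fail=8; on 'd' 8→0 → fail=17;  out ∅∪∅=∅
  n25('bec'): parent n24 fail=0; on 'c' 0 → fail=0;  out ∅∪∅=∅
  n6('bcec'): parent n5 fail=0; on 'c' 0 → fail=0;  out ∅∪∅=∅
  n11('aeea'): parent n10 fail=0; on 'a' 0 → fail=8;  out ∅∪∅=∅
  n15('bbec'): parent n14 fail=24; on 'c' 24 → fail=25;  out ∅∪∅=∅
  n20('ddcb'): parent n19 fail=0; on 'b' 0 → fail=1;  out {4}∪∅={4}
  n23('dada'): parent n22 fail=17; on 'a' 17 → fail=21;  out {5}∪∅={5}
  n26('bece'): parent n25 fail=0; on 'e' 0 → fail=0;  out {6}∪∅={6}
  n7('bceca'): parent n6 fail=0; on 'a' 0 → fail=8;  out {1}∪∅={1}
  n12('aeeac'): parent n11 fail=8; on 'c' 8→0 → fail=0;  out ∅∪∅=∅
  n16('bbece'): parent n15 fail=25; on 'e' 25 → fail=26;  out {3}∪{6}={3,6}
  n13('aeeace'): parent n12 fail=0; on 'e' 0 → fail=0;  out {2}∪∅={2}

Scan:
pos 0 'd': at 17
pos 1 'b': at 1 ·f
pos 2 'e': at 24
pos 3 'c': at 25
pos 4 'e': at 26  emit P6@[1:4]
pos 5 'b': at 1 ·f
pos 6 'b': at 2
pos 7 'c': at 3  emit P0@[5:7]
pos 8 'b': at 1 ·f
pos 9 'c': at 4
pos 10 'e': at 5
pos 11 'c': at 6
pos 12 'a': at 7  emit P1@[8:12]
pos 13 'e': at 9 ·f
pos 14 'b': at 1 ·f
pos 15 'c': at 4
pos 16 'd': at 17 ·f
pos 17 'b': at 1 ·f
pos 18 'b': at 2
pos 19 'e': at 14
pos 20 'c': at 15
pos 21 'e': at 16  emit P3@[17:21],P6@[18:21]
pos 22 'b': at 1 ·f
pos 23 'e': at 24
pos 24 'c': at 25
pos 25 'e': at 26  emit P6@[22:25]
pos 26 'c': at 0 ·f
pos 27 'e': at 0
pos 28 'a': at 8
pos 29 'c': at 0 ·f
pos 30 'd': at 17
pos 31 'd': at 18
pos 32 'c': at 19
pos 33 'b': at 20  emit P4@[30:33]
pos 34 'b': at 2 ·f
pos 35 'a': at 8 ·f
pos 36 'e': at 9
pos 37 'e': at 10
pos 38 'a': at 11
pos 39 'c': at 12
pos 40 'e': at 13  emit P2@[35:40]
pos 41 'e': at 0 ·f
pos 42 'c': at 0
pos 43 'b': at 1
pos 44 'b': at 2
pos 45 'e': at 14
pos 46 'c': at 15
pos 47 'e': at 16  emit P3@[43:47],P6@[44:47]
pos 48 'b': at 1 ·f
pos 49 'b': at 2
pos 50 'e': at 14
pos 51 'c': at 15
pos 52 'e': at 16  emit P3@[48:52],P6@[49:52]
pos 53 'e': at 0 ·f
pos 54 'b': at 1
pos 55 'b': at 2
pos 56 'e': at 14
pos 57 'c': at 15
pos 58 'e': at 16  emit P3@[54:58],P6@[55:58]
pos 59 'b': at 1 ·f
pos 60 'a': at 8 ·f
pos 61 'b': at 1 ·f
pos 62 'd': at 17 ·f
pos 63 'e': at 0 ·f
pos 64 'd': at 17
pos 65 'd': at 18
pos 66 'a': at 21 ·f
pos 67 'd': at 22

All matches (sorted): [[4,6],[7,0],[12,1],[21,3],[21,6],[25,6],[33,4],[40,2],[47,3],[47,6],[52,3],[52,6],[58,3],[58,6]]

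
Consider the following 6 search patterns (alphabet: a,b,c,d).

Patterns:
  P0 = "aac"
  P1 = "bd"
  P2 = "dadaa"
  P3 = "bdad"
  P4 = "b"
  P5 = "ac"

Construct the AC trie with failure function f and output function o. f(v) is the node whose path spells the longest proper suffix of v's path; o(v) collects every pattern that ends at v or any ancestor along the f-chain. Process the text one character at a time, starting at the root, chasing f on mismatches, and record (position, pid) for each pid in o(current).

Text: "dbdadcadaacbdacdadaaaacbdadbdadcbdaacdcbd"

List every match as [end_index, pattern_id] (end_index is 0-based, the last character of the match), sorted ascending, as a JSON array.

Build automaton:
Trie nodes:
  n0 'ε': a→1 b→4 d→6
  n1 'a': a→2 c→13
  n2 'aa': c→3
  n3 'aac': ·  ←P0
  n4 'b': d→5  ←P4
  n5 'bd': a→11  ←P1
  n6 'd': a→7
  n7 'da': d→8
  n8 'dad': a→9
  n9 'dada': a→10
  n10 'dadaa': ·  ←P2
  n11 'bda': d→12
  n12 'bdad': ·  ←P3
  n13 'ac': ·  ←P5

Failure links (BFS by depth):
  fail(1) 'a': from fail(0)=0 chase 'a': 0 ⇒ 0;  out=∅∪out(0)=∅
  fail(4) 'b': from fail(0)=0 chase 'b': 0 ⇒ 0;  out={4}∪out(0)={4}
  fail(6) 'd': from fail(0)=0 chase 'd': 0 ⇒ 0;  out=∅∪out(0)=∅
  fail(2) 'aa': from fail(1)=0 chase 'a': 0 ⇒ 1;  out=∅∪out(1)=∅
  fail(5) 'bd': from fail(4)=0 chase 'd': 0 ⇒ 6;  out={1}∪out(6)={1}
  fail(7) 'da': from fail(6)=0 chase 'a': 0 ⇒ 1;  out=∅∪out(1)=∅
  fail(13) 'ac': from fail(1)=0 chase 'c': 0 ⇒ 0;  out={5}∪out(0)={5}
  fail(3) 'aac': from fail(2)=1 chase 'c': 1 ⇒ 13;  out={0}∪out(13)={0,5}
  fail(8) 'dad': from fail(7)=1 chase 'd': 1→0 ⇒ 6;  out=∅∪out(6)=∅
  fail(11) 'bda': from fail(5)=6 chase 'a': 6 ⇒ 7;  out=∅∪out(7)=∅
  fail(9) 'dada': from fail(8)=6 chase 'a': 6 ⇒ 7;  out=∅∪out(7)=∅
  fail(12) 'bdad': from fail(11)=7 chase 'd': 7 ⇒ 8;  out={3}∪out(8)={3}
  fail(10) 'dadaa': from fail(9)=7 chase 'a': 7→1 ⇒ 2;  out={2}∪out(2)={2}

Scan:
[0] read 'd'  n0⇒n6
[1] read 'b'  n6⇒n4 (via fail)  → match P4@[1:1]
[2] read 'd'  n4⇒n5  → match P1@[1:2]
[3] read 'a'  n5⇒n11
[4] read 'd'  n11⇒n12  → match P3@[1:4]
[5] read 'c'  n12⇒n0 (via fail)
[6] read 'a'  n0⇒n1
[7] read 'd'  n1⇒n6 (via fail)
[8] read 'a'  n6⇒n7
[9] read 'a'  n7⇒n2 (via fail)
[10] read 'c'  n2⇒n3  → match P0@[8:10],P5@[9:10]
[11] read 'b'  n3⇒n4 (via fail)  → match P4@[11:11]
[12] read 'd'  n4⇒n5  → match P1@[11:12]
[13] read 'a'  n5⇒n11
[14] read 'c'  n11⇒n13 (via fail)  → match P5@[13:14]
[15] read 'd'  n13⇒n6 (via fail)
[16] read 'a'  n6⇒n7
[17] read 'd'  n7⇒n8
[18] read 'a'  n8⇒n9
[19] read 'a'  n9⇒n10  → match P2@[15:19]
[20] read 'a'  n10⇒n2 (via fail)
[21] read 'a'  n2⇒n2 (via fail)
[22] read 'c'  n2⇒n3  → match P0@[20:22],P5@[21:22]
[23] read 'b'  n3⇒n4 (via fail)  → match P4@[23:23]
[24] read 'd'  n4⇒n5  → match P1@[23:24]
[25] read 'a'  n5⇒n11
[26] read 'd'  n11⇒n12  → match P3@[23:26]
[27] read 'b'  n12⇒n4 (via fail)  → match P4@[27:27]
[28] read 'd'  n4⇒n5  → match P1@[27:28]
[29] read 'a'  n5⇒n11
[30] read 'd'  n11⇒n12  → match P3@[27:30]
[31] read 'c'  n12⇒n0 (via fail)
[32] read 'b'  n0⇒n4  → match P4@[32:32]
[33] read 'd'  n4⇒n5  → match P1@[32:33]
[34] read 'a'  n5⇒n11
[35] read 'a'  n11⇒n2 (via fail)
[36] read 'c'  n2⇒n3  → match P0@[34:36],P5@[35:36]
[37] read 'd'  n3⇒n6 (via fail)
[38] read 'c'  n6⇒n0 (via fail)
[39] read 'b'  n0⇒n4  → match P4@[39:39]
[40] read 'd'  n4⇒n5  → match P1@[39:40]

Result: [[1,4],[2,1],[4,3],[10,0],[10,5],[11,4],[12,1],[14,5],[19,2],[22,0],[22,5],[23,4],[24,1],[26,3],[27,4],[28,1],[30,3],[32,4],[33,1],[36,0],[36,5],[39,4],[40,1]]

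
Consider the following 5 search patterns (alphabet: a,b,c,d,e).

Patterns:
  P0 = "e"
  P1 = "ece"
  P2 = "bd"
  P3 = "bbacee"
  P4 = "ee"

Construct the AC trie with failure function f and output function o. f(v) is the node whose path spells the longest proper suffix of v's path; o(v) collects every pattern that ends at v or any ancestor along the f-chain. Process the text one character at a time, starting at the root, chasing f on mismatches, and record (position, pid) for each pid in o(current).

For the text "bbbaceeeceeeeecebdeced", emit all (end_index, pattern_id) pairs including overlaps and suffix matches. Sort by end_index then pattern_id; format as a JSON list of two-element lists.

Build:
Trie nodes:
  n0 'ε': b→4 e→1
  n1 'e': c→2 e→11  ←P0
  n2 'ec': e→3
  n3 'ece': ·  ←P1
  n4 'b': b→6 d→5
  n5 'bd': ·  ←P2
  n6 'bb': a→7
  n7 'bba': c→8
  n8 'bbac': e→9
  n9 'bbace': e→10
  n10 'bbacee': ·  ←P3
  n11 'ee': ·  ←P4

BFS fail/out derivation:
  fail(1) 'e': from fail(0)=0 chase 'e': 0 ⇒ 0;  out={0}∪out(0)={0}
  fail(4) 'b': from fail(0)=0 chase 'b': 0 ⇒ 0;  out=∅∪out(0)=∅
  fail(2) 'ec': from fail(1)=0 chase 'c': 0 ⇒ 0;  out=∅∪out(0)=∅
  fail(5) 'bd': from fail(4)=0 chase 'd': 0 ⇒ 0;  out={2}∪out(0)={2}
  fail(6) 'bb': from fail(4)=0 chase 'b': 0 ⇒ 4;  out=∅∪out(4)=∅
  fail(11) 'ee': from fail(1)=0 chase 'e': 0 ⇒ 1;  out={4}∪out(1)={0,4}
  fail(3) 'ece': from fail(2)=0 chase 'e': 0 ⇒ 1;  out={1}∪out(1)={0,1}
  fail(7) 'bba': from fail(6)=4 chase 'a': 4→0 ⇒ 0;  out=∅∪out(0)=∅
  fail(8) 'bbac': from fail(7)=0 chase 'c': 0 ⇒ 0;  out=∅∪out(0)=∅
  fail(9) 'bbace': from fail(8)=0 chase 'e': 0 ⇒ 1;  out=∅∪out(1)={0}
  fail(10) 'bbacee': from fail(9)=1 chase 'e': 1 ⇒ 11;  out={3}∪out(11)={0,3,4}

Scan:
i=0 'b': node 0→4
i=1 'b': node 4→6
i=2 'b': node 6→6 ·f
i=3 'a': node 6→7
i=4 'c': node 7→8
i=5 'e': node 8→9  ** P0@[5:5]
i=6 'e': node 9→10  ** P0@[6:6],P3@[1:6],P4@[5:6]
i=7 'e': node 10→11 ·f  ** P0@[7:7],P4@[6:7]
i=8 'c': node 11→2 ·f
i=9 'e': node 2→3  ** P0@[9:9],P1@[7:9]
i=10 'e': node 3→11 ·f  ** P0@[10:10],P4@[9:10]
i=11 'e': node 11→11 ·f  ** P0@[11:11],P4@[10:11]
i=12 'e': node 11→11 ·f  ** P0@[12:12],P4@[11:12]
i=13 'e': node 11→11 ·f  ** P0@[13:13],P4@[12:13]
i=14 'c': node 11→2 ·f
i=15 'e': node 2→3  ** P0@[15:15],P1@[13:15]
i=16 'b': node 3→4 ·f
i=17 'd': node 4→5  ** P2@[16:17]
i=18 'e': node 5→1 ·f  ** P0@[18:18]
i=19 'c': node 1→2
i=20 'e': node 2→3  ** P0@[20:20],P1@[18:20]
i=21 'd': node 3→0 ·f

Matches: [[5,0],[6,0],[6,3],[6,4],[7,0],[7,4],[9,0],[9,1],[10,0],[10,4],[11,0],[11,4],[12,0],[12,4],[13,0],[13,4],[15,0],[15,1],[17,2],[18,0],[20,0],[20,1]]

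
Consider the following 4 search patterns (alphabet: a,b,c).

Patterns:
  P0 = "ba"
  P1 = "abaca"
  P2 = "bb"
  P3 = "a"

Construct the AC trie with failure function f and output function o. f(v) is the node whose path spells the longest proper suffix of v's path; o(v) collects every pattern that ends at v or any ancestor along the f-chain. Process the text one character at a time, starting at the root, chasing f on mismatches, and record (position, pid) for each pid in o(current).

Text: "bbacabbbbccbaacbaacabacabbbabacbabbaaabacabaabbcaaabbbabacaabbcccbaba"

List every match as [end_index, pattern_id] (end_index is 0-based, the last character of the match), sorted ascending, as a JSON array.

Build:
Trie (insert patterns):
  0='ε' goto a→3 b→1
  1='b' goto a→2 b→8
  2='ba' goto ·  ←P0
  3='a' goto b→4  ←P3
  4='ab' goto a→5
  5='aba' goto c→6
  6='abac' goto a→7
  7='abaca' goto ·  ←P1
  8='bb' goto ·  ←P2

Failure links (BFS by depth):
  fail(1) 'b': from fail(0)=0 chase 'b': 0 ⇒ 0;  out=∅∪out(0)=∅
  fail(3) 'a': from fail(0)=0 chase 'a': 0 ⇒ 0;  out={3}∪out(0)={3}
  fail(2) 'ba': from fail(1)=0 chase 'a': 0 ⇒ 3;  out={0}∪out(3)={0,3}
  fail(4) 'ab': from fail(3)=0 chase 'b': 0 ⇒ 1;  out=∅∪out(1)=∅
  fail(8) 'bb': from fail(1)=0 chase 'b': 0 ⇒ 1;  out={2}∪out(1)={2}
  fail(5) 'aba': from fail(4)=1 chase 'a': 1 ⇒ 2;  out=∅∪out(2)={0,3}
  fail(6) 'abac': from fail(5)=2 chase 'c': 2→3→0 ⇒ 0;  out=∅∪out(0)=∅
  fail(7) 'abaca': from fail(6)=0 chase 'a': 0 ⇒ 3;  out={1}∪out(3)={1,3}

Text stream:
[0] read 'b'  n0⇒n1
[1] read 'b'  n1⇒n8  → match P2@[0:1]
[2] read 'a'  n8⇒n2 (fail-walked)  → match P0@[1:2],P3@[2:2]
[3] read 'c'  n2⇒n0 (fail-walked)
[4] read 'a'  n0⇒n3  → match P3@[4:4]
[5] read 'b'  n3⇒n4
[6] read 'b'  n4⇒n8 (fail-walked)  → match P2@[5:6]
[7] read 'b'  n8⇒n8 (fail-walked)  → match P2@[6:7]
[8] read 'b'  n8⇒n8 (fail-walked)  → match P2@[7:8]
[9] read 'c'  n8⇒n0 (fail-walked)
[10] read 'c'  n0⇒n0
[11] read 'b'  n0⇒n1
[12] read 'a'  n1⇒n2  → match P0@[11:12],P3@[12:12]
[13] read 'a'  n2⇒n3 (fail-walked)  → match P3@[13:13]
[14] read 'c'  n3⇒n0 (fail-walked)
[15] read 'b'  n0⇒n1
[16] read 'a'  n1⇒n2  → match P0@[15:16],P3@[16:16]
[17] read 'a'  n2⇒n3 (fail-walked)  → match P3@[17:17]
[18] read 'c'  n3⇒n0 (fail-walked)
[19] read 'a'  n0⇒n3  → match P3@[19:19]
[20] read 'b'  n3⇒n4
[21] read 'a'  n4⇒n5  → match P0@[20:21],P3@[21:21]
[22] read 'c'  n5⇒n6
[23] read 'a'  n6⇒n7  → match P1@[19:23],P3@[23:23]
[24] read 'b'  n7⇒n4 (fail-walked)
[25] read 'b'  n4⇒n8 (fail-walked)  → match P2@[24:25]
[26] read 'b'  n8⇒n8 (fail-walked)  → match P2@[25:26]
[27] read 'a'  n8⇒n2 (fail-walked)  → match P0@[26:27],P3@[27:27]
[28] read 'b'  n2⇒n4 (fail-walked)
[29] read 'a'  n4⇒n5  → match P0@[28:29],P3@[29:29]
[30] read 'c'  n5⇒n6
[31] read 'b'  n6⇒n1 (fail-walked)
[32] read 'a'  n1⇒n2  → match P0@[31:32],P3@[32:32]
[33] read 'b'  n2⇒n4 (fail-walked)
[34] read 'b'  n4⇒n8 (fail-walked)  → match P2@[33:34]
[35] read 'a'  n8⇒n2 (fail-walked)  → match P0@[34:35],P3@[35:35]
[36] read 'a'  n2⇒n3 (fail-walked)  → match P3@[36:36]
[37] read 'a'  n3⇒n3 (fail-walked)  → match P3@[37:37]
[38] read 'b'  n3⇒n4
[39] read 'a'  n4⇒n5  → match P0@[38:39],P3@[39:39]
[40] read 'c'  n5⇒n6
[41] read 'a'  n6⇒n7  → match P1@[37:41],P3@[41:41]
[42] read 'b'  n7⇒n4 (fail-walked)
[43] read 'a'  n4⇒n5  → match P0@[42:43],P3@[43:43]
[44] read 'a'  n5⇒n3 (fail-walked)  → match P3@[44:44]
[45] read 'b'  n3⇒n4
[46] read 'b'  n4⇒n8 (fail-walked)  → match P2@[45:46]
[47] read 'c'  n8⇒n0 (fail-walked)
[48] read 'a'  n0⇒n3  → match P3@[48:48]
[49] read 'a'  n3⇒n3 (fail-walked)  → match P3@[49:49]
[50] read 'a'  n3⇒n3 (fail-walked)  → match P3@[50:50]
[51] read 'b'  n3⇒n4
[52] read 'b'  n4⇒n8 (fail-walked)  → match P2@[51:52]
[53] read 'b'  n8⇒n8 (fail-walked)  → match P2@[52:53]
[54] read 'a'  n8⇒n2 (fail-walked)  → match P0@[53:54],P3@[54:54]
[55] read 'b'  n2⇒n4 (fail-walked)
[56] read 'a'  n4⇒n5  → match P0@[55:56],P3@[56:56]
[57] read 'c'  n5⇒n6
[58] read 'a'  n6⇒n7  → match P1@[54:58],P3@[58:58]
[59] read 'a'  n7⇒n3 (fail-walked)  → match P3@[59:59]
[60] read 'b'  n3⇒n4
[61] read 'b'  n4⇒n8 (fail-walked)  → match P2@[60:61]
[62] read 'c'  n8⇒n0 (fail-walked)
[63] read 'c'  n0⇒n0
[64] read 'c'  n0⇒n0
[65] read 'b'  n0⇒n1
[66] read 'a'  n1⇒n2  → match P0@[65:66],P3@[66:66]
[67] read 'b'  n2⇒n4 (fail-walked)
[68] read 'a'  n4⇒n5  → match P0@[67:68],P3@[68:68]

Result: [[1,2],[2,0],[2,3],[4,3],[6,2],[7,2],[8,2],[12,0],[12,3],[13,3],[16,0],[16,3],[17,3],[19,3],[21,0],[21,3],[23,1],[23,3],[25,2],[26,2],[27,0],[27,3],[29,0],[29,3],[32,0],[32,3],[34,2],[35,0],[35,3],[36,3],[37,3],[39,0],[39,3],[41,1],[41,3],[43,0],[43,3],[44,3],[46,2],[48,3],[49,3],[50,3],[52,2],[53,2],[54,0],[54,3],[56,0],[56,3],[58,1],[58,3],[59,3],[61,2],[66,0],[66,3],[68,0],[68,3]]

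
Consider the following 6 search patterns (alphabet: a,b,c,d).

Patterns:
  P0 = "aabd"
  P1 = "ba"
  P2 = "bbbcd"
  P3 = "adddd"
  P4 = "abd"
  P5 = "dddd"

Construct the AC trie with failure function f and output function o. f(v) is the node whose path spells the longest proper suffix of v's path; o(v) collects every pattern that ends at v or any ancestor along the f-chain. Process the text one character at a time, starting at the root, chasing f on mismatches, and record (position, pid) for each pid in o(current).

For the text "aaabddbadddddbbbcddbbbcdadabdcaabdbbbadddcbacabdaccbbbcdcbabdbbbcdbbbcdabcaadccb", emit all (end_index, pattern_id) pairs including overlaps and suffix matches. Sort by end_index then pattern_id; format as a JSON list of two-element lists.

Build automaton:
Trie nodes:
  n0 'ε': a→1 b→5 d→17
  n1 'a': a→2 b→15 d→11
  n2 'aa': b→3
  n3 'aab': d→4
  n4 'aabd': ·  ←P0
  n5 'b': a→6 b→7
  n6 'ba': ·  ←P1
  n7 'bb': b→8
  n8 'bbb': c→9
  n9 'bbbc': d→10
  n10 'bbbcd': ·  ←P2
  n11 'ad': d→12
  n12 'add': d→13
  n13 'addd': d→14
  n14 'adddd': ·  ←P3
  n15 'ab': d→16
  n16 'abd': ·  ←P4
  n17 'd': d→18
  n18 'dd': d→19
  n19 'ddd': d→20
  n20 'dddd': ·  ←P5

BFS fail/out derivation:
  fail(1) 'a': from fail(0)=0 chase 'a': 0 ⇒ 0;  out=∅∪out(0)=∅
  fail(5) 'b': from fail(0)=0 chase 'b': 0 ⇒ 0;  out=∅∪out(0)=∅
  fail(17) 'd': from fail(0)=0 chase 'd': 0 ⇒ 0;  out=∅∪out(0)=∅
  fail(2) 'aa': from fail(1)=0 chase 'a': 0 ⇒ 1;  out=∅∪out(1)=∅
  fail(6) 'ba': from fail(5)=0 chase 'a': 0 ⇒ 1;  out={1}∪out(1)={1}
  fail(7) 'bb': from fail(5)=0 chase 'b': 0 ⇒ 5;  out=∅∪out(5)=∅
  fail(11) 'ad': from fail(1)=0 chase 'd': 0 ⇒ 17;  out=∅∪out(17)=∅
  fail(15) 'ab': from fail(1)=0 chase 'b': 0 ⇒ 5;  out=∅∪out(5)=∅
  fail(18) 'dd': from fail(17)=0 chase 'd': 0 ⇒ 17;  out=∅∪out(17)=∅
  fail(3) 'aab': from fail(2)=1 chase 'b': 1 ⇒ 15;  out=∅∪out(15)=∅
  fail(8) 'bbb': from fail(7)=5 chase 'b': 5 ⇒ 7;  out=∅∪out(7)=∅
  fail(12) 'add': from fail(11)=17 chase 'd': 17 ⇒ 18;  out=∅∪out(18)=∅
  fail(16) 'abd': from fail(15)=5 chase 'd': 5→0 ⇒ 17;  out={4}∪out(17)={4}
  fail(19) 'ddd': from fail(18)=17 chase 'd': 17 ⇒ 18;  out=∅∪out(18)=∅
  fail(4) 'aabd': from fail(3)=15 chase 'd': 15 ⇒ 16;  out={0}∪out(16)={0,4}
  fail(9) 'bbbc': from fail(8)=7 chase 'c': 7→5→0 ⇒ 0;  out=∅∪out(0)=∅
  fail(13) 'addd': from fail(12)=18 chase 'd': 18 ⇒ 19;  out=∅∪out(19)=∅
  fail(20) 'dddd': from fail(19)=18 chase 'd': 18 ⇒ 19;  out={5}∪out(19)={5}
  fail(10) 'bbbcd': from fail(9)=0 chase 'd': 0 ⇒ 17;  out={2}∪out(17)={2}
  fail(14) 'adddd': from fail(13)=19 chase 'd': 19 ⇒ 20;  out={3}∪out(20)={3,5}

Run:
pos 0 'a': at 1
pos 1 'a': at 2
pos 2 'a': at 2 (via fail)
pos 3 'b': at 3
pos 4 'd': at 4  → match P0@[1:4],P4@[2:4]
pos 5 'd': at 18 (via fail)
pos 6 'b': at 5 (via fail)
pos 7 'a': at 6  → match P1@[6:7]
pos 8 'd': at 11 (via fail)
pos 9 'd': at 12
pos 10 'd': at 13
pos 11 'd': at 14  → match P3@[7:11],P5@[8:11]
pos 12 'd': at 20 (via fail)  → match P5@[9:12]
pos 13 'b': at 5 (via fail)
pos 14 'b': at 7
pos 15 'b': at 8
pos 16 'c': at 9
pos 17 'd': at 10  → match P2@[13:17]
pos 18 'd': at 18 (via fail)
pos 19 'b': at 5 (via fail)
pos 20 'b': at 7
pos 21 'b': at 8
pos 22 'c': at 9
pos 23 'd': at 10  → match P2@[19:23]
pos 24 'a': at 1 (via fail)
pos 25 'd': at 11
pos 26 'a': at 1 (via fail)
pos 27 'b': at 15
pos 28 'd': at 16  → match P4@[26:28]
pos 29 'c': at 0 (via fail)
pos 30 'a': at 1
pos 31 'a': at 2
pos 32 'b': at 3
pos 33 'd': at 4  → match P0@[30:33],P4@[31:33]
pos 34 'b': at 5 (via fail)
pos 35 'b': at 7
pos 36 'b': at 8
pos 37 'a': at 6 (via fail)  → match P1@[36:37]
pos 38 'd': at 11 (via fail)
pos 39 'd': at 12
pos 40 'd': at 13
pos 41 'c': at 0 (via fail)
pos 42 'b': at 5
pos 43 'a': at 6  → match P1@[42:43]
pos 44 'c': at 0 (via fail)
pos 45 'a': at 1
pos 46 'b': at 15
pos 47 'd': at 16  → match P4@[45:47]
pos 48 'a': at 1 (via fail)
pos 49 'c': at 0 (via fail)
pos 50 'c': at 0
pos 51 'b': at 5
pos 52 'b': at 7
pos 53 'b': at 8
pos 54 'c': at 9
pos 55 'd': at 10  → match P2@[51:55]
pos 56 'c': at 0 (via fail)
pos 57 'b': at 5
pos 58 'a': at 6  → match P1@[57:58]
pos 59 'b': at 15 (via fail)
pos 60 'd': at 16  → match P4@[58:60]
pos 61 'b': at 5 (via fail)
pos 62 'b': at 7
pos 63 'b': at 8
pos 64 'c': at 9
pos 65 'd': at 10  → match P2@[61:65]
pos 66 'b': at 5 (via fail)
pos 67 'b': at 7
pos 68 'b': at 8
pos 69 'c': at 9
pos 70 'd': at 10  → match P2@[66:70]
pos 71 'a': at 1 (via fail)
pos 72 'b': at 15
pos 73 'c': at 0 (via fail)
pos 74 'a': at 1
pos 75 'a': at 2
pos 76 'd': at 11 (via fail)
pos 77 'c': at 0 (via fail)
pos 78 'c': at 0
pos 79 'b': at 5

All matches (sorted): [[4,0],[4,4],[7,1],[11,3],[11,5],[12,5],[17,2],[23,2],[28,4],[33,0],[33,4],[37,1],[43,1],[47,4],[55,2],[58,1],[60,4],[65,2],[70,2]]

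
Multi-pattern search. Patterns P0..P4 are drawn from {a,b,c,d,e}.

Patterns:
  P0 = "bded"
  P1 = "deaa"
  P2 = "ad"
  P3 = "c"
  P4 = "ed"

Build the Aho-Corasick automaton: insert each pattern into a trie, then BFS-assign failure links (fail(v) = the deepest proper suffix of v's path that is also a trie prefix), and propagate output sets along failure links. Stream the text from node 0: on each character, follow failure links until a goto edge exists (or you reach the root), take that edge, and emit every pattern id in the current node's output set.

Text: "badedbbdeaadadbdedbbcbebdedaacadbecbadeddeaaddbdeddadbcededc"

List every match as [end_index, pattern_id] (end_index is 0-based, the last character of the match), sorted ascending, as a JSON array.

Build automaton:
Trie (insert patterns):
  0='ε' goto a→9 b→1 c→11 d→5 e→12
  1='b' goto d→2
  2='bd' goto e→3
  3='bde' goto d→4
  4='bded' goto ·  ←P0
  5='d' goto e→6
  6='de' goto a→7
  7='dea' goto a→8
  8='deaa' goto ·  ←P1
  9='a' goto d→10
  10='ad' goto ·  ←P2
  11='c' goto ·  ←P3
  12='e' goto d→13
  13='ed' goto ·  ←P4

Failure links (BFS by depth):
  fail(1) 'b': from fail(0)=0 chase 'b': 0 ⇒ 0;  out=∅∪out(0)=∅
  fail(5) 'd': from fail(0)=0 chase 'd': 0 ⇒ 0;  out=∅∪out(0)=∅
  fail(9) 'a': from fail(0)=0 chase 'a': 0 ⇒ 0;  out=∅∪out(0)=∅
  fail(11) 'c': from fail(0)=0 chase 'c': 0 ⇒ 0;  out={3}∪out(0)={3}
  fail(12) 'e': from fail(0)=0 chase 'e': 0 ⇒ 0;  out=∅∪out(0)=∅
  fail(2) 'bd': from fail(1)=0 chase 'd': 0 ⇒ 5;  out=∅∪out(5)=∅
  fail(6) 'de': from fail(5)=0 chase 'e': 0 ⇒ 12;  out=∅∪out(12)=∅
  fail(10) 'ad': from fail(9)=0 chase 'd': 0 ⇒ 5;  out={2}∪out(5)={2}
  fail(13) 'ed': from fail(12)=0 chase 'd': 0 ⇒ 5;  out={4}∪out(5)={4}
  fail(3) 'bde': from fail(2)=5 chase 'e': 5 ⇒ 6;  out=∅∪out(6)=∅
  fail(7) 'dea': from fail(6)=12 chase 'a': 12→0 ⇒ 9;  out=∅∪out(9)=∅
  fail(4) 'bded': from fail(3)=6 chase 'd': 6→12 ⇒ 13;  out={0}∪out(13)={0,4}
  fail(8) 'deaa': from fail(7)=9 chase 'a': 9→0 ⇒ 9;  out={1}∪out(9)={1}

Scan:
pos 0 'b': at 1
pos 1 'a': at 9 ·f
pos 2 'd': at 10  emit P2@[1:2]
pos 3 'e': at 6 ·f
pos 4 'd': at 13 ·f  emit P4@[3:4]
pos 5 'b': at 1 ·f
pos 6 'b': at 1 ·f
pos 7 'd': at 2
pos 8 'e': at 3
pos 9 'a': at 7 ·f
pos 10 'a': at 8  emit P1@[7:10]
pos 11 'd': at 10 ·f  emit P2@[10:11]
pos 12 'a': at 9 ·f
pos 13 'd': at 10  emit P2@[12:13]
pos 14 'b': at 1 ·f
pos 15 'd': at 2
pos 16 'e': at 3
pos 17 'd': at 4  emit P0@[14:17],P4@[16:17]
pos 18 'b': at 1 ·f
pos 19 'b': at 1 ·f
pos 20 'c': at 11 ·f  emit P3@[20:20]
pos 21 'b': at 1 ·f
pos 22 'e': at 12 ·f
pos 23 'b': at 1 ·f
pos 24 'd': at 2
pos 25 'e': at 3
pos 26 'd': at 4  emit P0@[23:26],P4@[25:26]
pos 27 'a': at 9 ·f
pos 28 'a': at 9 ·f
pos 29 'c': at 11 ·f  emit P3@[29:29]
pos 30 'a': at 9 ·f
pos 31 'd': at 10  emit P2@[30:31]
pos 32 'b': at 1 ·f
pos 33 'e': at 12 ·f
pos 34 'c': at 11 ·f  emit P3@[34:34]
pos 35 'b': at 1 ·f
pos 36 'a': at 9 ·f
pos 37 'd': at 10  emit P2@[36:37]
pos 38 'e': at 6 ·f
pos 39 'd': at 13 ·f  emit P4@[38:39]
pos 40 'd': at 5 ·f
pos 41 'e': at 6
pos 42 'a': at 7
pos 43 'a': at 8  emit P1@[40:43]
pos 44 'd': at 10 ·f  emit P2@[43:44]
pos 45 'd': at 5 ·f
pos 46 'b': at 1 ·f
pos 47 'd': at 2
pos 48 'e': at 3
pos 49 'd': at 4  emit P0@[46:49],P4@[48:49]
pos 50 'd': at 5 ·f
pos 51 'a': at 9 ·f
pos 52 'd': at 10  emit P2@[51:52]
pos 53 'b': at 1 ·f
pos 54 'c': at 11 ·f  emit P3@[54:54]
pos 55 'e': at 12 ·f
pos 56 'd': at 13  emit P4@[55:56]
pos 57 'e': at 6 ·f
pos 58 'd': at 13 ·f  emit P4@[57:58]
pos 59 'c': at 11 ·f  emit P3@[59:59]

Matches: [[2,2],[4,4],[10,1],[11,2],[13,2],[17,0],[17,4],[20,3],[26,0],[26,4],[29,3],[31,2],[34,3],[37,2],[39,4],[43,1],[44,2],[49,0],[49,4],[52,2],[54,3],[56,4],[58,4],[59,3]]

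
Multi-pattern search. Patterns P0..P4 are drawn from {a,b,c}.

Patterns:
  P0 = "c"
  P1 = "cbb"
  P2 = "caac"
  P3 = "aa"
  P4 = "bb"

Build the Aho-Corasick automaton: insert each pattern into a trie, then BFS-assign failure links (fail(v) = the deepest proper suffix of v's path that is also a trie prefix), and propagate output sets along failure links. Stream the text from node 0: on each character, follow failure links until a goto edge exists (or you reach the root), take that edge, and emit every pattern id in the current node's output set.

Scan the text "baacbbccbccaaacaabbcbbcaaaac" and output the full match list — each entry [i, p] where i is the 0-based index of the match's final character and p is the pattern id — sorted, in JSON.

Build automaton:
Trie (insert patterns):
  0='ε' goto a→7 b→9 c→1
  1='c' goto a→4 b→2  [P0 ends]
  2='cb' goto b→3
  3='cbb' goto ·  [P1 ends]
  4='ca' goto a→5
  5='caa' goto c→6
  6='caac' goto ·  [P2 ends]
  7='a' goto a→8
  8='aa' goto ·  [P3 ends]
  9='b' goto b→10
  10='bb' goto ·  [P4 ends]

BFS fail/out derivation:
  n1('c'): parent n0 fail=0; on 'c' 0 → fail=0;  out {0}∪∅={0}
  n7('a'): parent n0 fail=0; on 'a' 0 → fail=0;  out ∅∪∅=∅
  n9('b'): parent n0 fail=0; on 'b' 0 → fail=0;  out ∅∪∅=∅
  n2('cb'): parent n1 fail=0; on 'b' 0 → fail=9;  out ∅∪∅=∅
  n4('ca'): parent n1 fail=0; on 'a' 0 → fail=7;  out ∅∪∅=∅
  n8('aa'): parent n7 fail=0; on 'a' 0 → fail=7;  out {3}∪∅={3}
  n10('bb'): parent n9 fail=0; on 'b' 0 → fail=9;  out {4}∪∅={4}
  n3('cbb'): parent n2 fail=9; on 'b' 9 → fail=10;  out {1}∪{4}={1,4}
  n5('caa'): parent n4 fail=7; on 'a' 7 → fail=8;  out ∅∪{3}={3}
  n6('caac'): parent n5 fail=8; on 'c' 8→7→0 → fail=1;  out {2}∪{0}={0,2}

Run:
[0] read 'b'  n0⇒n9
[1] read 'a'  n9⇒n7 ·f
[2] read 'a'  n7⇒n8  emit P3@[1:2]
[3] read 'c'  n8⇒n1 ·f  emit P0@[3:3]
[4] read 'b'  n1⇒n2
[5] read 'b'  n2⇒n3  emit P1@[3:5],P4@[4:5]
[6] read 'c'  n3⇒n1 ·f  emit P0@[6:6]
[7] read 'c'  n1⇒n1 ·f  emit P0@[7:7]
[8] read 'b'  n1⇒n2
[9] read 'c'  n2⇒n1 ·f  emit P0@[9:9]
[10] read 'c'  n1⇒n1 ·f  emit P0@[10:10]
[11] read 'a'  n1⇒n4
[12] read 'a'  n4⇒n5  emit P3@[11:12]
[13] read 'a'  n5⇒n8 ·f  emit P3@[12:13]
[14] read 'c'  n8⇒n1 ·f  emit P0@[14:14]
[15] read 'a'  n1⇒n4
[16] read 'a'  n4⇒n5  emit P3@[15:16]
[17] read 'b'  n5⇒n9 ·f
[18] read 'b'  n9⇒n10  emit P4@[17:18]
[19] read 'c'  n10⇒n1 ·f  emit P0@[19:19]
[20] read 'b'  n1⇒n2
[21] read 'b'  n2⇒n3  emit P1@[19:21],P4@[20:21]
[22] read 'c'  n3⇒n1 ·f  emit P0@[22:22]
[23] read 'a'  n1⇒n4
[24] read 'a'  n4⇒n5  emit P3@[23:24]
[25] read 'a'  n5⇒n8 ·f  emit P3@[24:25]
[26] read 'a'  n8⇒n8 ·f  emit P3@[25:26]
[27] read 'c'  n8⇒n1 ·f  emit P0@[27:27]

Result: [[2,3],[3,0],[5,1],[5,4],[6,0],[7,0],[9,0],[10,0],[12,3],[13,3],[14,0],[16,3],[18,4],[19,0],[21,1],[21,4],[22,0],[24,3],[25,3],[26,3],[27,0]]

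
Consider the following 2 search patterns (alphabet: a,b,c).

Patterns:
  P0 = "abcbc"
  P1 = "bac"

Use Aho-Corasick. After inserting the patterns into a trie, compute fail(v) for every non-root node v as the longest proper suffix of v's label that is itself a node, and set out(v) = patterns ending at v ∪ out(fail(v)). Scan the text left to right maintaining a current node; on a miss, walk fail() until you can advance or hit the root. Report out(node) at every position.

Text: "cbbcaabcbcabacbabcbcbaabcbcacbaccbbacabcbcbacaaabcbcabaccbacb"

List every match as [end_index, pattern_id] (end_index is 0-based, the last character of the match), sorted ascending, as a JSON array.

Construct AC machine:
Trie (insert patterns):
  n0 'ε': a→1 b→6
  n1 'a': b→2
  n2 'ab': c→3
  n3 'abc': b→4
  n4 'abcb': c→5
  n5 'abcbc': ·  ←P0
  n6 'b': a→7
  n7 'ba': c→8
  n8 'bac': ·  ←P1

Failure links (BFS by depth):
  n1('a'): parent n0 fail=0; on 'a' 0 → fail=0;  out ∅∪∅=∅
  n6('b'): parent n0 fail=0; on 'b' 0 → fail=0;  out ∅∪∅=∅
  n2('ab'): parent n1 fail=0; on 'b' 0 → fail=6;  out ∅∪∅=∅
  n7('ba'): parent n6 fail=0; on 'a' 0 → fail=1;  out ∅∪∅=∅
  n3('abc'): parent n2 fail=6; on 'c' 6→0 → fail=0;  out ∅∪∅=∅
  n8('bac'): parent n7 fail=1; on 'c' 1→0 → fail=0;  out {1}∪∅={1}
  n4('abcb'): parent n3 fail=0; on 'b' 0 → fail=6;  out ∅∪∅=∅
  n5('abcbc'): parent n4 fail=6; on 'c' 6→0 → fail=0;  out {0}∪∅={0}

Text stream:
pos 0 'c': at 0
pos 1 'b': at 6
pos 2 'b': at 6 (fail-walked)
pos 3 'c': at 0 (fail-walked)
pos 4 'a': at 1
pos 5 'a': at 1 (fail-walked)
pos 6 'b': at 2
pos 7 'c': at 3
pos 8 'b': at 4
pos 9 'c': at 5  emit P0@[5:9]
pos 10 'a': at 1 (fail-walked)
pos 11 'b': at 2
pos 12 'a': at 7 (fail-walked)
pos 13 'c': at 8  emit P1@[11:13]
pos 14 'b': at 6 (fail-walked)
pos 15 'a': at 7
pos 16 'b': at 2 (fail-walked)
pos 17 'c': at 3
pos 18 'b': at 4
pos 19 'c': at 5  emit P0@[15:19]
pos 20 'b': at 6 (fail-walked)
pos 21 'a': at 7
pos 22 'a': at 1 (fail-walked)
pos 23 'b': at 2
pos 24 'c': at 3
pos 25 'b': at 4
pos 26 'c': at 5  emit P0@[22:26]
pos 27 'a': at 1 (fail-walked)
pos 28 'c': at 0 (fail-walked)
pos 29 'b': at 6
pos 30 'a': at 7
pos 31 'c': at 8  emit P1@[29:31]
pos 32 'c': at 0 (fail-walked)
pos 33 'b': at 6
pos 34 'b': at 6 (fail-walked)
pos 35 'a': at 7
pos 36 'c': at 8  emit P1@[34:36]
pos 37 'a': at 1 (fail-walked)
pos 38 'b': at 2
pos 39 'c': at 3
pos 40 'b': at 4
pos 41 'c': at 5  emit P0@[37:41]
pos 42 'b': at 6 (fail-walked)
pos 43 'a': at 7
pos 44 'c': at 8  emit P1@[42:44]
pos 45 'a': at 1 (fail-walked)
pos 46 'a': at 1 (fail-walked)
pos 47 'a': at 1 (fail-walked)
pos 48 'b': at 2
pos 49 'c': at 3
pos 50 'b': at 4
pos 51 'c': at 5  emit P0@[47:51]
pos 52 'a': at 1 (fail-walked)
pos 53 'b': at 2
pos 54 'a': at 7 (fail-walked)
pos 55 'c': at 8  emit P1@[53:55]
pos 56 'c': at 0 (fail-walked)
pos 57 'b': at 6
pos 58 'a': at 7
pos 59 'c': at 8  emit P1@[57:59]
pos 60 'b': at 6 (fail-walked)

Matches: [[9,0],[13,1],[19,0],[26,0],[31,1],[36,1],[41,0],[44,1],[51,0],[55,1],[59,1]]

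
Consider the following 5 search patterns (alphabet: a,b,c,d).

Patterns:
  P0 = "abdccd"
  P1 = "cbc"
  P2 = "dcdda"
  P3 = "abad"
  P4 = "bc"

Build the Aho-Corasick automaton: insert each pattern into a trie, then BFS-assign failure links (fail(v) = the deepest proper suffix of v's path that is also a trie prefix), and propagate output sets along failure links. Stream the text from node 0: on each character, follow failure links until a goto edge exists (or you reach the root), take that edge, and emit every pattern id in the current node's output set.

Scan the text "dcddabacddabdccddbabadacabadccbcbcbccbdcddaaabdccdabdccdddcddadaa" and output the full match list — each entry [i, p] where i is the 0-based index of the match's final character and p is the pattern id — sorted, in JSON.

Build automaton:
Trie nodes:
  n0 'ε': a→1 b→17 c→7 d→10
  n1 'a': b→2
  n2 'ab': a→15 d→3
  n3 'abd': c→4
  n4 'abdc': c→5
  n5 'abdcc': d→6
  n6 'abdccd': ·  [P0 ends]
  n7 'c': b→8
  n8 'cb': c→9
  n9 'cbc': ·  [P1 ends]
  n10 'd': c→11
  n11 'dc': d→12
  n12 'dcd': d→13
  n13 'dcdd': a→14
  n14 'dcdda': ·  [P2 ends]
  n15 'aba': d→16
  n16 'abad': ·  [P3 ends]
  n17 'b': c→18
  n18 'bc': ·  [P4 ends]

BFS fail/out derivation:
  n1('a'): parent n0 fail=0; on 'a' 0 → fail=0;  out ∅∪∅=∅
  n7('c'): parent n0 fail=0; on 'c' 0 → fail=0;  out ∅∪∅=∅
  n10('d'): parent n0 fail=0; on 'd' 0 → fail=0;  out ∅∪∅=∅
  n17('b'): parent n0 fail=0; on 'b' 0 → fail=0;  out ∅∪∅=∅
  n2('ab'): parent n1 fail=0; on 'b' 0 → fail=17;  out ∅∪∅=∅
  n8('cb'): parent n7 fail=0; on 'b' 0 → fail=17;  out ∅∪∅=∅
  n11('dc'): parent n10 fail=0; on 'c' 0 → fail=7;  out ∅∪∅=∅
  n18('bc'): parent n17 fail=0; on 'c' 0 → fail=7;  out {4}∪∅={4}
  n3('abd'): parent n2 fail=17; on 'd' 17→0 → fail=10;  out ∅∪∅=∅
  n9('cbc'): parent n8 fail=17; on 'c' 17 → fail=18;  out {1}∪{4}={1,4}
  n12('dcd'): parent n11 fail=7; on 'd' 7→0 → fail=10;  out ∅∪∅=∅
  n15('aba'): parent n2 fail=17; on 'a' 17→0 → fail=1;  out ∅∪∅=∅
  n4('abdc'): parent n3 fail=10; on 'c' 10 → fail=11;  out ∅∪∅=∅
  n13('dcdd'): parent n12 fail=10; on 'd' 10→0 → fail=10;  out ∅∪∅=∅
  n16('abad'): parent n15 fail=1; on 'd' 1→0 → fail=10;  out {3}∪∅={3}
  n5('abdcc'): parent n4 fail=11; on 'c' 11→7→0 → fail=7;  out ∅∪∅=∅
  n14('dcdda'): parent n13 fail=10; on 'a' 10→0 → fail=1;  out {2}∪∅={2}
  n6('abdccd'): parent n5 fail=7; on 'd' 7→0 → fail=10;  out {0}∪∅={0}

Run:
pos 0 'd': at 10
pos 1 'c': at 11
pos 2 'd': at 12
pos 3 'd': at 13
pos 4 'a': at 14  ** P2@[0:4]
pos 5 'b': at 2 (via fail)
pos 6 'a': at 15
pos 7 'c': at 7 (via fail)
pos 8 'd': at 10 (via fail)
pos 9 'd': at 10 (via fail)
pos 10 'a': at 1 (via fail)
pos 11 'b': at 2
pos 12 'd': at 3
pos 13 'c': at 4
pos 14 'c': at 5
pos 15 'd': at 6  ** P0@[10:15]
pos 16 'd': at 10 (via fail)
pos 17 'b': at 17 (via fail)
pos 18 'a': at 1 (via fail)
pos 19 'b': at 2
pos 20 'a': at 15
pos 21 'd': at 16  ** P3@[18:21]
pos 22 'a': at 1 (via fail)
pos 23 'c': at 7 (via fail)
pos 24 'a': at 1 (via fail)
pos 25 'b': at 2
pos 26 'a': at 15
pos 27 'd': at 16  ** P3@[24:27]
pos 28 'c': at 11 (via fail)
pos 29 'c': at 7 (via fail)
pos 30 'b': at 8
pos 31 'c': at 9  ** P1@[29:31],P4@[30:31]
pos 32 'b': at 8 (via fail)
pos 33 'c': at 9  ** P1@[31:33],P4@[32:33]
pos 34 'b': at 8 (via fail)
pos 35 'c': at 9  ** P1@[33:35],P4@[34:35]
pos 36 'c': at 7 (via fail)
pos 37 'b': at 8
pos 38 'd': at 10 (via fail)
pos 39 'c': at 11
pos 40 'd': at 12
pos 41 'd': at 13
pos 42 'a': at 14  ** P2@[38:42]
pos 43 'a': at 1 (via fail)
pos 44 'a': at 1 (via fail)
pos 45 'b': at 2
pos 46 'd': at 3
pos 47 'c': at 4
pos 48 'c': at 5
pos 49 'd': at 6  ** P0@[44:49]
pos 50 'a': at 1 (via fail)
pos 51 'b': at 2
pos 52 'd': at 3
pos 53 'c': at 4
pos 54 'c': at 5
pos 55 'd': at 6  ** P0@[50:55]
pos 56 'd': at 10 (via fail)
pos 57 'd': at 10 (via fail)
pos 58 'c': at 11
pos 59 'd': at 12
pos 60 'd': at 13
pos 61 'a': at 14  ** P2@[57:61]
pos 62 'd': at 10 (via fail)
pos 63 'a': at 1 (via fail)
pos 64 'a': at 1 (via fail)

All matches (sorted): [[4,2],[15,0],[21,3],[27,3],[31,1],[31,4],[33,1],[33,4],[35,1],[35,4],[42,2],[49,0],[55,0],[61,2]]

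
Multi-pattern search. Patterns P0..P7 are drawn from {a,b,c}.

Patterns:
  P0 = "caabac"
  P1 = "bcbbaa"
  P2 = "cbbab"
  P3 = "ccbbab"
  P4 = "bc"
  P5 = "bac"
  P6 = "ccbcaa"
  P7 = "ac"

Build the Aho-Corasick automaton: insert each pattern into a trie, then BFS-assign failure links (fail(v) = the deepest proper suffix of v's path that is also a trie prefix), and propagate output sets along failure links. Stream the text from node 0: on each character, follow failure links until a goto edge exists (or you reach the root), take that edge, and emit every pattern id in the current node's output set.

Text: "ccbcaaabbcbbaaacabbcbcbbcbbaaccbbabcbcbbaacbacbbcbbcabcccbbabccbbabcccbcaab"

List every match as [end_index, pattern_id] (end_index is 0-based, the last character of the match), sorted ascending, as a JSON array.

Build:
Trie nodes:
  n0 'ε': a→27 b→7 c→1
  n1 'c': a→2 b→13 c→17
  n2 'ca': a→3
  n3 'caa': b→4
  n4 'caab': a→5
  n5 'caaba': c→6
  n6 'caabac': ·  [P0 ends]
  n7 'b': a→22 c→8
  n8 'bc': b→9  [P4 ends]
  n9 'bcb': b→10
  n10 'bcbb': a→11
  n11 'bcbba': a→12
  n12 'bcbbaa': ·  [P1 ends]
  n13 'cb': b→14
  n14 'cbb': a→15
  n15 'cbba': b→16
  n16 'cbbab': ·  [P2 ends]
  n17 'cc': b→18
  n18 'ccb': b→19 c→24
  n19 'ccbb': a→20
  n20 'ccbba': b→21
  n21 'ccbbab': ·  [P3 ends]
  n22 'ba': c→23
  n23 'bac': ·  [P5 ends]
  n24 'ccbc': a→25
  n25 'ccbca': a→26
  n26 'ccbcaa': ·  [P6 ends]
  n27 'a': c→28
  n28 'ac': ·  [P7 ends]

BFS fail/out derivation:
  n1('c'): parent n0 fail=0; on 'c' 0 → fail=0;  out ∅∪∅=∅
  n7('b'): parent n0 fail=0; on 'b' 0 → fail=0;  out ∅∪∅=∅
  n27('a'): parent n0 fail=0; on 'a' 0 → fail=0;  out ∅∪∅=∅
  n2('ca'): parent n1 fail=0; on 'a' 0 → fail=27;  out ∅∪∅=∅
  n8('bc'): parent n7 fail=0; on 'c' 0 → fail=1;  out {4}∪∅={4}
  n13('cb'): parent n1 fail=0; on 'b' 0 → fail=7;  out ∅∪∅=∅
  n17('cc'): parent n1 fail=0; on 'c' 0 → fail=1;  out ∅∪∅=∅
  n22('ba'): parent n7 fail=0; on 'a' 0 → fail=27;  out ∅∪∅=∅
  n28('ac'): parent n27 fail=0; on 'c' 0 → fail=1;  out {7}∪∅={7}
  n3('caa'): parent n2 fail=27; on 'a' 27→0 → fail=27;  out ∅∪∅=∅
  n9('bcb'): parent n8 fail=1; on 'b' 1 → fail=13;  out ∅∪∅=∅
  n14('cbb'): parent n13 fail=7; on 'b' 7→0 → fail=7;  out ∅∪∅=∅
  n18('ccb'): parent n17 fail=1; on 'b' 1 → fail=13;  out ∅∪∅=∅
  n23('bac'): parent n22 fail=27; on 'c' 27 → fail=28;  out {5}∪{7}={5,7}
  n4('caab'): parent n3 fail=27; on 'b' 27→0 → fail=7;  out ∅∪∅=∅
  n10('bcbb'): parent n9 fail=13; on 'b' 13 → fail=14;  out ∅∪∅=∅
  n15('cbba'): parent n14 fail=7; on 'a' 7 → fail=22;  out ∅∪∅=∅
  n19('ccbb'): parent n18 fail=13; on 'b' 13 → fail=14;  out ∅∪∅=∅
  n24('ccbc'): parent n18 fail=13; on 'c' 13→7 → fail=8;  out ∅∪{4}={4}
  n5('caaba'): parent n4 fail=7; on 'a' 7 → fail=22;  out ∅∪∅=∅
  n11('bcbba'): parent n10 fail=14; on 'a' 14 → fail=15;  out ∅∪∅=∅
  n16('cbbab'): parent n15 fail=22; on 'b' 22→27→0 → fail=7;  out {2}∪∅={2}
  n20('ccbba'): parent n19 fail=14; on 'a' 14 → fail=15;  out ∅∪∅=∅
  n25('ccbca'): parent n24 fail=8; on 'a' 8→1 → fail=2;  out ∅∪∅=∅
  n6('caabac'): parent n5 fail=22; on 'c' 22 → fail=23;  out {0}∪{5,7}={0,5,7}
  n12('bcbbaa'): parent n11 fail=15; on 'a' 15→22→27→0 → fail=27;  out {1}∪∅={1}
  n21('ccbbab'): parent n20 fail=15; on 'b' 15 → fail=16;  out {3}∪{2}={2,3}
  n26('ccbcaa'): parent n25 fail=2; on 'a' 2 → fail=3;  out {6}∪∅={6}

Run:
i=0 'c': node 0→1
i=1 'c': node 1→17
i=2 'b': node 17→18
i=3 'c': node 18→24  emit P4@[2:3]
i=4 'a': node 24→25
i=5 'a': node 25→26  emit P6@[0:5]
i=6 'a': node 26→27 (fail-walked)
i=7 'b': node 27→7 (fail-walked)
i=8 'b': node 7→7 (fail-walked)
i=9 'c': node 7→8  emit P4@[8:9]
i=10 'b': node 8→9
i=11 'b': node 9→10
i=12 'a': node 10→11
i=13 'a': node 11→12  emit P1@[8:13]
i=14 'a': node 12→27 (fail-walked)
i=15 'c': node 27→28  emit P7@[14:15]
i=16 'a': node 28→2 (fail-walked)
i=17 'b': node 2→7 (fail-walked)
i=18 'b': node 7→7 (fail-walked)
i=19 'c': node 7→8  emit P4@[18:19]
i=20 'b': node 8→9
i=21 'c': node 9→8 (fail-walked)  emit P4@[20:21]
i=22 'b': node 8→9
i=23 'b': node 9→10
i=24 'c': node 10→8 (fail-walked)  emit P4@[23:24]
i=25 'b': node 8→9
i=26 'b': node 9→10
i=27 'a': node 10→11
i=28 'a': node 11→12  emit P1@[23:28]
i=29 'c': node 12→28 (fail-walked)  emit P7@[28:29]
i=30 'c': node 28→17 (fail-walked)
i=31 'b': node 17→18
i=32 'b': node 18→19
i=33 'a': node 19→20
i=34 'b': node 20→21  emit P2@[30:34],P3@[29:34]
i=35 'c': node 21→8 (fail-walked)  emit P4@[34:35]
i=36 'b': node 8→9
i=37 'c': node 9→8 (fail-walked)  emit P4@[36:37]
i=38 'b': node 8→9
i=39 'b': node 9→10
i=40 'a': node 10→11
i=41 'a': node 11→12  emit P1@[36:41]
i=42 'c': node 12→28 (fail-walked)  emit P7@[41:42]
i=43 'b': node 28→13 (fail-walked)
i=44 'a': node 13→22 (fail-walked)
i=45 'c': node 22→23  emit P5@[43:45],P7@[44:45]
i=46 'b': node 23→13 (fail-walked)
i=47 'b': node 13→14
i=48 'c': node 14→8 (fail-walked)  emit P4@[47:48]
i=49 'b': node 8→9
i=50 'b': node 9→10
i=51 'c': node 10→8 (fail-walked)  emit P4@[50:51]
i=52 'a': node 8→2 (fail-walked)
i=53 'b': node 2→7 (fail-walked)
i=54 'c': node 7→8  emit P4@[53:54]
i=55 'c': node 8→17 (fail-walked)
i=56 'c': node 17→17 (fail-walked)
i=57 'b': node 17→18
i=58 'b': node 18→19
i=59 'a': node 19→20
i=60 'b': node 20→21  emit P2@[56:60],P3@[55:60]
i=61 'c': node 21→8 (fail-walked)  emit P4@[60:61]
i=62 'c': node 8→17 (fail-walked)
i=63 'b': node 17→18
i=64 'b': node 18→19
i=65 'a': node 19→20
i=66 'b': node 20→21  emit P2@[62:66],P3@[61:66]
i=67 'c': node 21→8 (fail-walked)  emit P4@[66:67]
i=68 'c': node 8→17 (fail-walked)
i=69 'c': node 17→17 (fail-walked)
i=70 'b': node 17→18
i=71 'c': node 18→24  emit P4@[70:71]
i=72 'a': node 24→25
i=73 'a': node 25→26  emit P6@[68:73]
i=74 'b': node 26→4 (fail-walked)

Result: [[3,4],[5,6],[9,4],[13,1],[15,7],[19,4],[21,4],[24,4],[28,1],[29,7],[34,2],[34,3],[35,4],[37,4],[41,1],[42,7],[45,5],[45,7],[48,4],[51,4],[54,4],[60,2],[60,3],[61,4],[66,2],[66,3],[67,4],[71,4],[73,6]]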